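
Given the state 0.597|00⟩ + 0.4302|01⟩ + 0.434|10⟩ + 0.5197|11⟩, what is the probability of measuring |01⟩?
0.1851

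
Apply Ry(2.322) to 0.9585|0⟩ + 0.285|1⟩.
0.1205|0⟩ + 0.9927|1⟩

Ry(2.322) = [[cos(θ/2), −sin(θ/2)], [sin(θ/2), cos(θ/2)]]; θ = 2.322, cos(θ/2) ≈ 0.398423, sin(θ/2) ≈ 0.917202.
With a = amp(|0⟩) = 0.9585 and b = amp(|1⟩) = 0.285:
new amp(|0⟩) = (0.398423)·a + (-0.917202)·b = 0.1205
new amp(|1⟩) = (0.917202)·a + (0.398423)·b = 0.9927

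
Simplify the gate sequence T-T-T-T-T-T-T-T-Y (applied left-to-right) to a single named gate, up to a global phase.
Y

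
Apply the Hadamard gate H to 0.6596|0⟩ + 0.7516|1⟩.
0.9979|0⟩ - 0.06505|1⟩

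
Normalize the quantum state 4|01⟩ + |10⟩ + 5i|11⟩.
0.6172|01⟩ + 0.1543|10⟩ + 0.7715i|11⟩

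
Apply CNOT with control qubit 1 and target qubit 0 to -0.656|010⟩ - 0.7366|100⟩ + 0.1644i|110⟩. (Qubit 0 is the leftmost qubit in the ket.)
0.1644i|010⟩ - 0.7366|100⟩ - 0.656|110⟩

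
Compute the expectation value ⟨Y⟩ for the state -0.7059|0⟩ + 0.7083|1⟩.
0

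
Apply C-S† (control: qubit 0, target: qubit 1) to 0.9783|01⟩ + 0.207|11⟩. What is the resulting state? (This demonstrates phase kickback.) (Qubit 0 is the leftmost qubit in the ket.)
0.9783|01⟩ - 0.207i|11⟩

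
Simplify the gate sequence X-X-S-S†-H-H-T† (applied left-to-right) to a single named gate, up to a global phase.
T†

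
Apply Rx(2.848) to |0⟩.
0.1463|0⟩ - 0.9892i|1⟩

Rx(2.848) = [[cos(θ/2), −i·sin(θ/2)], [−i·sin(θ/2), cos(θ/2)]]; θ = 2.848, cos(θ/2) ≈ 0.14627, sin(θ/2) ≈ 0.989245.
With a = amp(|0⟩) = 1 and b = amp(|1⟩) = 0:
new amp(|0⟩) = (0.14627)·a + (-0.989245i)·b = 0.1463
new amp(|1⟩) = (-0.989245i)·a + (0.14627)·b = -0.9892i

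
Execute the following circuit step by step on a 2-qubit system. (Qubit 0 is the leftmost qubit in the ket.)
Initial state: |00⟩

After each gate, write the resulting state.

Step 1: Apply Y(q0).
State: i|10⟩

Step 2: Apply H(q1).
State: (1/√2)i|10⟩ + (1/√2)i|11⟩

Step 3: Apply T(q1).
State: (1/√2)i|10⟩ + (-1/2 + (1/2)i)|11⟩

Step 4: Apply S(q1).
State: (1/√2)i|10⟩ + (-1/2 - (1/2)i)|11⟩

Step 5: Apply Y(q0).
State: 1/√2|00⟩ + (-1/2 + (1/2)i)|01⟩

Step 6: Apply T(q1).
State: 1/√2|00⟩ - 1/√2|01⟩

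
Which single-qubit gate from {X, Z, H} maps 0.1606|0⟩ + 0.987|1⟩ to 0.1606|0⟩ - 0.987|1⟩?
Z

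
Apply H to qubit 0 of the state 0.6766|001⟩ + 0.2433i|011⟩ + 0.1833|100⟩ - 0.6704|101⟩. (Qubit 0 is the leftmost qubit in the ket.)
0.1296|000⟩ + 0.004384|001⟩ + 0.172i|011⟩ - 0.1296|100⟩ + 0.9525|101⟩ + 0.172i|111⟩

H on qubit 0 mixes each pair of kets that differ only in qubit 0: amplitudes (a, b) of (|…0…⟩, |…1…⟩) become ((a + b)/√2, (a − b)/√2). Kets absent from the input have amplitude 0.
(|000⟩, |100⟩): (a, b) = (0, 0.1833) → (0.1296, -0.1296)
(|001⟩, |101⟩): (a, b) = (0.6766, -0.6704) → (0.004384, 0.9525)
(|011⟩, |111⟩): (a, b) = (0.2433i, 0) → (0.172i, 0.172i)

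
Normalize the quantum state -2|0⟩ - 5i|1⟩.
-0.3714|0⟩ - 0.9285i|1⟩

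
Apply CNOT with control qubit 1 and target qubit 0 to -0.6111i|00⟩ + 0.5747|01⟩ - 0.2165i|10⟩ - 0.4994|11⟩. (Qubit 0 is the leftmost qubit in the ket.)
-0.6111i|00⟩ - 0.4994|01⟩ - 0.2165i|10⟩ + 0.5747|11⟩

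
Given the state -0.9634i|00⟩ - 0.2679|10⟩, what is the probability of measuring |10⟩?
0.07177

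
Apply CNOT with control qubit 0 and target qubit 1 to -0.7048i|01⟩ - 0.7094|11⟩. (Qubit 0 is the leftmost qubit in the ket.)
-0.7048i|01⟩ - 0.7094|10⟩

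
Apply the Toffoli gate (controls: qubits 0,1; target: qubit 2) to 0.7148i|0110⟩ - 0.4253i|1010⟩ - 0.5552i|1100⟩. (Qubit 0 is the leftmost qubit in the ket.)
0.7148i|0110⟩ - 0.4253i|1010⟩ - 0.5552i|1110⟩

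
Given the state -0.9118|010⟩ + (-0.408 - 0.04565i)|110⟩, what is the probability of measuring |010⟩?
0.8314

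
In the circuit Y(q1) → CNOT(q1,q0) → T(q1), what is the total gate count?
3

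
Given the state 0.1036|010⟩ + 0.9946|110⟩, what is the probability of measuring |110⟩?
0.9892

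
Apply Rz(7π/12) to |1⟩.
(0.6088 + 0.7934i)|1⟩

Rz(7π/12) = [[e^(−iθ/2), 0], [0, e^(iθ/2)]] with e^(±iθ/2) = cos(θ/2) ± i·sin(θ/2); θ = 7π/12, cos(θ/2) ≈ 0.608761, sin(θ/2) ≈ 0.793353.
With a = amp(|0⟩) = 0 and b = amp(|1⟩) = 1:
new amp(|0⟩) = (0.608761 - 0.793353i)·a = 0
new amp(|1⟩) = (0.608761 + 0.793353i)·b = (0.6088 + 0.7934i)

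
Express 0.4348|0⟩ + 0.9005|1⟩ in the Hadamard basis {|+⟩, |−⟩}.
0.9442|+⟩ - 0.3293|−⟩

With |ψ⟩ = α|0⟩ + β|1⟩, the Hadamard-basis coefficients are ⟨+|ψ⟩ = (α + β)/√2 and ⟨−|ψ⟩ = (α − β)/√2.
Here α = 0.4348, β = 0.9005: (α + β)/√2 = 0.9442, (α − β)/√2 = -0.3293.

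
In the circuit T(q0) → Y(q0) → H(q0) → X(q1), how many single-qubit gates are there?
4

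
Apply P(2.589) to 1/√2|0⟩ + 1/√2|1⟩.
1/√2|0⟩ + (-0.6019 + 0.3712i)|1⟩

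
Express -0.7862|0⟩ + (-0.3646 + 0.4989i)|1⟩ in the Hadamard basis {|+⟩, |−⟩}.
(-0.8137 + 0.3528i)|+⟩ + (-0.2981 - 0.3528i)|−⟩

With |ψ⟩ = α|0⟩ + β|1⟩, the Hadamard-basis coefficients are ⟨+|ψ⟩ = (α + β)/√2 and ⟨−|ψ⟩ = (α − β)/√2.
Here α = -0.7862, β = (-0.3646 + 0.4989i): (α + β)/√2 = (-0.8137 + 0.3528i), (α − β)/√2 = (-0.2981 - 0.3528i).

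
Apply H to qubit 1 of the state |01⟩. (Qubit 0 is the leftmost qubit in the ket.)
1/√2|00⟩ - 1/√2|01⟩

H on qubit 1 mixes each pair of kets that differ only in qubit 1: amplitudes (a, b) of (|…0…⟩, |…1…⟩) become ((a + b)/√2, (a − b)/√2). Kets absent from the input have amplitude 0.
(|00⟩, |01⟩): (a, b) = (0, 1) → (1/√2, -1/√2)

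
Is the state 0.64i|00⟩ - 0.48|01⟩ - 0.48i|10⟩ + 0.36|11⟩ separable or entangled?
Separable

Writing the state as a|00⟩ + b|01⟩ + c|10⟩ + d|11⟩, it is a product state iff ad − bc = 0.
Here (a, b, c, d) = (0.64i, -0.48, -0.48i, 0.36): ad − bc = (0.64i)(0.36) − (-0.48)(-0.48i) = 0, so the state is separable.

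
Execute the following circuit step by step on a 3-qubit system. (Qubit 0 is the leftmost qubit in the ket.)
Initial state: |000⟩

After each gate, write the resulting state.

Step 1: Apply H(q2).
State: 1/√2|000⟩ + 1/√2|001⟩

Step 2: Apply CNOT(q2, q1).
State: 1/√2|000⟩ + 1/√2|011⟩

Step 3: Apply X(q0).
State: 1/√2|100⟩ + 1/√2|111⟩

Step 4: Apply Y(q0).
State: -(1/√2)i|000⟩ - (1/√2)i|011⟩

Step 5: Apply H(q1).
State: -(1/2)i|000⟩ - (1/2)i|001⟩ - (1/2)i|010⟩ + (1/2)i|011⟩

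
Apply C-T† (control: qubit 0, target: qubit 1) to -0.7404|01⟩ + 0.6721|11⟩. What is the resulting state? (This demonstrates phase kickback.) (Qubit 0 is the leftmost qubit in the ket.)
-0.7404|01⟩ + (0.4752 - 0.4752i)|11⟩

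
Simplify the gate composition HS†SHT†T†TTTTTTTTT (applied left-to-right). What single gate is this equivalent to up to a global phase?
T†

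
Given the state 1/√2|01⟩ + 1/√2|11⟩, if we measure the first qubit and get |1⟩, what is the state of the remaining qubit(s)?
|1⟩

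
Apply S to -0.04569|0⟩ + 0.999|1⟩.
-0.04569|0⟩ + 0.999i|1⟩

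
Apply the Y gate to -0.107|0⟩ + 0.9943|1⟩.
-0.9943i|0⟩ - 0.107i|1⟩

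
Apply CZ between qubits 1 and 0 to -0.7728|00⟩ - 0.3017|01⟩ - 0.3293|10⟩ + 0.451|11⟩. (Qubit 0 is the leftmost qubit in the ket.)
-0.7728|00⟩ - 0.3017|01⟩ - 0.3293|10⟩ - 0.451|11⟩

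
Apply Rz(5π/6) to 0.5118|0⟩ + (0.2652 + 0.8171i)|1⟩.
(0.1325 - 0.4944i)|0⟩ + (-0.7206 + 0.4676i)|1⟩

Rz(5π/6) = [[e^(−iθ/2), 0], [0, e^(iθ/2)]] with e^(±iθ/2) = cos(θ/2) ± i·sin(θ/2); θ = 5π/6, cos(θ/2) ≈ 0.258819, sin(θ/2) ≈ 0.965926.
With a = amp(|0⟩) = 0.5118 and b = amp(|1⟩) = (0.2652 + 0.8171i):
new amp(|0⟩) = (0.258819 - 0.965926i)·a = (0.1325 - 0.4944i)
new amp(|1⟩) = (0.258819 + 0.965926i)·b = (-0.7206 + 0.4676i)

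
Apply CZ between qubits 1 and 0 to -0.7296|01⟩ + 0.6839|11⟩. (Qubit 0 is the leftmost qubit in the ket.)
-0.7296|01⟩ - 0.6839|11⟩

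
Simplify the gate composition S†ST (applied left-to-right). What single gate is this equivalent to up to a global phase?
T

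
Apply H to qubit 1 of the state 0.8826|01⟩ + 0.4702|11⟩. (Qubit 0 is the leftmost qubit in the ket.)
0.6241|00⟩ - 0.6241|01⟩ + 0.3325|10⟩ - 0.3325|11⟩

H on qubit 1 mixes each pair of kets that differ only in qubit 1: amplitudes (a, b) of (|…0…⟩, |…1…⟩) become ((a + b)/√2, (a − b)/√2). Kets absent from the input have amplitude 0.
(|00⟩, |01⟩): (a, b) = (0, 0.8826) → (0.6241, -0.6241)
(|10⟩, |11⟩): (a, b) = (0, 0.4702) → (0.3325, -0.3325)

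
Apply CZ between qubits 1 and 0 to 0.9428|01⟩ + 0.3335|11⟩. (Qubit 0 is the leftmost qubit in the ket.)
0.9428|01⟩ - 0.3335|11⟩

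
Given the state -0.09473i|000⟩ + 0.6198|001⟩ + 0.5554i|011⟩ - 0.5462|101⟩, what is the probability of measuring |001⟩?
0.3842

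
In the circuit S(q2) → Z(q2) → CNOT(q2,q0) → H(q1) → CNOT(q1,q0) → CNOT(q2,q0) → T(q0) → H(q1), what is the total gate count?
8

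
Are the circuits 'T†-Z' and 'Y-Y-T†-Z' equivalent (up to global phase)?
Yes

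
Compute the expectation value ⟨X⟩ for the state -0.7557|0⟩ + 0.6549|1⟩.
-0.9898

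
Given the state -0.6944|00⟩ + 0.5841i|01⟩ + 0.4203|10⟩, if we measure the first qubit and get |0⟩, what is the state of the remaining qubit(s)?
-0.7653|0⟩ + 0.6437i|1⟩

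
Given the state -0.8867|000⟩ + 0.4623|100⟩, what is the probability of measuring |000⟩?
0.7862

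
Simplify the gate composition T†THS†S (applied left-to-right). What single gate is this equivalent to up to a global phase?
H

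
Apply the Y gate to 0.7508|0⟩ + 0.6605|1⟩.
-0.6605i|0⟩ + 0.7508i|1⟩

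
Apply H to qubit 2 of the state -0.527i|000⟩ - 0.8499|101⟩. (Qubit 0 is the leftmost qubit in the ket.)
-0.3726i|000⟩ - 0.3726i|001⟩ - 0.601|100⟩ + 0.601|101⟩

H on qubit 2 mixes each pair of kets that differ only in qubit 2: amplitudes (a, b) of (|…0…⟩, |…1…⟩) become ((a + b)/√2, (a − b)/√2). Kets absent from the input have amplitude 0.
(|000⟩, |001⟩): (a, b) = (-0.527i, 0) → (-0.3726i, -0.3726i)
(|100⟩, |101⟩): (a, b) = (0, -0.8499) → (-0.601, 0.601)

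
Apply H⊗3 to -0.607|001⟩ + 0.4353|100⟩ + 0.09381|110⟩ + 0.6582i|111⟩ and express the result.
(-0.02754 + 0.2327i)|000⟩ + (0.4017 - 0.2327i)|001⟩ + (-0.09387 - 0.2327i)|010⟩ + (0.3353 + 0.2327i)|011⟩ + (-0.4017 - 0.2327i)|100⟩ + (0.02754 + 0.2327i)|101⟩ + (-0.3353 + 0.2327i)|110⟩ + (0.09387 - 0.2327i)|111⟩

H⊗3 gives amp(|y⟩) = (1/2√2) Σ_x (−1)^(x·y) amp(|x⟩), where x·y is the number of positions in which both x and y have a 1.
|000⟩: (-0.607 + 0.4353 + 0.09381 + 0.6582i)/(2√2) = (-0.02754 + 0.2327i)
|001⟩: (0.607 + 0.4353 + 0.09381 - 0.6582i)/(2√2) = (0.4017 - 0.2327i)
|010⟩: (-0.607 + 0.4353 - 0.09381 - 0.6582i)/(2√2) = (-0.09387 - 0.2327i)
|011⟩: (0.607 + 0.4353 - 0.09381 + 0.6582i)/(2√2) = (0.3353 + 0.2327i)
|100⟩: (-0.607 - 0.4353 - 0.09381 - 0.6582i)/(2√2) = (-0.4017 - 0.2327i)
|101⟩: (0.607 - 0.4353 - 0.09381 + 0.6582i)/(2√2) = (0.02754 + 0.2327i)
|110⟩: (-0.607 - 0.4353 + 0.09381 + 0.6582i)/(2√2) = (-0.3353 + 0.2327i)
|111⟩: (0.607 - 0.4353 + 0.09381 - 0.6582i)/(2√2) = (0.09387 - 0.2327i)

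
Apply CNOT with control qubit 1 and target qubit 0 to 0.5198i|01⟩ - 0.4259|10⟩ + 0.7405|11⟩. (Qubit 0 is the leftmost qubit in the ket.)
0.7405|01⟩ - 0.4259|10⟩ + 0.5198i|11⟩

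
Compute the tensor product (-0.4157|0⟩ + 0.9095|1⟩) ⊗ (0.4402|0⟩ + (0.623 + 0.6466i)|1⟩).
-0.183|00⟩ + (-0.259 - 0.2688i)|01⟩ + 0.4004|10⟩ + (0.5666 + 0.5881i)|11⟩

amp(|b₁b₂…⟩) = product of the factor amplitudes for bits b₁, b₂, …; only kets whose every factor amplitude is nonzero survive.
|00⟩: (-0.4157)(0.4402) = -0.183
|01⟩: (-0.4157)(0.623 + 0.6466i) = (-0.259 - 0.2688i)
|10⟩: (0.9095)(0.4402) = 0.4004
|11⟩: (0.9095)(0.623 + 0.6466i) = (0.5666 + 0.5881i)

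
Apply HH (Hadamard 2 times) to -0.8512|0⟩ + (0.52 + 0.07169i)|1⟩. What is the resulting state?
-0.8512|0⟩ + (0.52 + 0.07169i)|1⟩

H² = I, so an even number of Hadamards cancels: H^2 = I and the state is unchanged.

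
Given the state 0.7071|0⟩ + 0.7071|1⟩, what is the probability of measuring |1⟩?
0.5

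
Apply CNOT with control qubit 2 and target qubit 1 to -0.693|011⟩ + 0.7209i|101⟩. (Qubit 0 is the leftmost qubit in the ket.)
-0.693|001⟩ + 0.7209i|111⟩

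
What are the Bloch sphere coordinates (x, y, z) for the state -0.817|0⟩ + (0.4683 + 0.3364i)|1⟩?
(-0.7652, -0.5497, 0.335)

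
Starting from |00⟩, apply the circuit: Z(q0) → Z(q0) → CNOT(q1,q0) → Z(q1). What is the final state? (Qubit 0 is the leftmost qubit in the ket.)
|00⟩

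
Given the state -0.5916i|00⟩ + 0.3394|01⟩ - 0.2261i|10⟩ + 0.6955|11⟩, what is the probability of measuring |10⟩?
0.05112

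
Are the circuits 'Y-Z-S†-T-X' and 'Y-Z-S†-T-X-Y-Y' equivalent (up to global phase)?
Yes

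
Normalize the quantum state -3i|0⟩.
-i|0⟩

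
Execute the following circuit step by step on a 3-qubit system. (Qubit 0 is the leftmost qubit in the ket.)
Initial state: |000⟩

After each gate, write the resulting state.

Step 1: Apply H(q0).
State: 1/√2|000⟩ + 1/√2|100⟩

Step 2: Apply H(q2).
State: 1/2|000⟩ + 1/2|001⟩ + 1/2|100⟩ + 1/2|101⟩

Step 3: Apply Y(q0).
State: -(1/2)i|000⟩ - (1/2)i|001⟩ + (1/2)i|100⟩ + (1/2)i|101⟩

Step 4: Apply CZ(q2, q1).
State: -(1/2)i|000⟩ - (1/2)i|001⟩ + (1/2)i|100⟩ + (1/2)i|101⟩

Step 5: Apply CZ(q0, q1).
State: -(1/2)i|000⟩ - (1/2)i|001⟩ + (1/2)i|100⟩ + (1/2)i|101⟩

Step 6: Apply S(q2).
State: -(1/2)i|000⟩ + 1/2|001⟩ + (1/2)i|100⟩ - 1/2|101⟩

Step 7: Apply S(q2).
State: -(1/2)i|000⟩ + (1/2)i|001⟩ + (1/2)i|100⟩ - (1/2)i|101⟩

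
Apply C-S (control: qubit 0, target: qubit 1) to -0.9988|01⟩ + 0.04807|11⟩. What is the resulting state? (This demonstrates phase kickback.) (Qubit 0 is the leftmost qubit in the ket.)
-0.9988|01⟩ + 0.04807i|11⟩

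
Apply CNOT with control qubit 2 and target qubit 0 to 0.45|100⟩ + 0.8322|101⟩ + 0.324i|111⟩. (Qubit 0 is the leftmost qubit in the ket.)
0.8322|001⟩ + 0.324i|011⟩ + 0.45|100⟩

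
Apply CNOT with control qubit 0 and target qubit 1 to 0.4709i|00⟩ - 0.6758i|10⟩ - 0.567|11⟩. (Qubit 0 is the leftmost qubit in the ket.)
0.4709i|00⟩ - 0.567|10⟩ - 0.6758i|11⟩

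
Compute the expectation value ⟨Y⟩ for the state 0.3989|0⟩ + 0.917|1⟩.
0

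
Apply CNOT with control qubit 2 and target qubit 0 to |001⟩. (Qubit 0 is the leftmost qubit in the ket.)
|101⟩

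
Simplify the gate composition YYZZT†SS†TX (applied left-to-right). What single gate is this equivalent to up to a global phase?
X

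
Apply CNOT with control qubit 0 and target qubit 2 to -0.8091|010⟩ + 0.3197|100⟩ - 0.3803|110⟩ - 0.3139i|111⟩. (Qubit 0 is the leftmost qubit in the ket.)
-0.8091|010⟩ + 0.3197|101⟩ - 0.3139i|110⟩ - 0.3803|111⟩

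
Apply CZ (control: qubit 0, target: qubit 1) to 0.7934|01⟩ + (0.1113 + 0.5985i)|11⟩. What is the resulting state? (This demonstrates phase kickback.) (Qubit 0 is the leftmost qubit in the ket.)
0.7934|01⟩ + (-0.1113 - 0.5985i)|11⟩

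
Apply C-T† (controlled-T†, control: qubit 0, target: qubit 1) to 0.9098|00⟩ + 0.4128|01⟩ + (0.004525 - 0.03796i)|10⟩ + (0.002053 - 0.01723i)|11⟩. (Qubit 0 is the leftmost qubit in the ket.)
0.9098|00⟩ + 0.4128|01⟩ + (0.004525 - 0.03796i)|10⟩ + (-0.01073 - 0.01364i)|11⟩

C-T† leaves the control-|0⟩ kets |00⟩, |01⟩ unchanged and applies T† to qubit 1 on the control-|1⟩ pair (|10⟩, |11⟩).
T† = [[1, 0], [0, (1/√2 - (1/√2)i)]].
With a = amp(|10⟩) = (0.004525 - 0.03796i) and b = amp(|11⟩) = (0.002053 - 0.01723i):
new amp(|10⟩) = (1)·a = (0.004525 - 0.03796i)
new amp(|11⟩) = (1/√2 - (1/√2)i)·b = (-0.01073 - 0.01364i)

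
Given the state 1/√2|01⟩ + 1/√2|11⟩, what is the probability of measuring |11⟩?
1/2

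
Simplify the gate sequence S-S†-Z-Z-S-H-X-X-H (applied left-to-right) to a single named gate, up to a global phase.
S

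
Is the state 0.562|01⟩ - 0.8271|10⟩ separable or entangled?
Entangled

Writing the state as a|00⟩ + b|01⟩ + c|10⟩ + d|11⟩, it is a product state iff ad − bc = 0.
Here (a, b, c, d) = (0, 0.562, -0.8271, 0): ad − bc = (0)(0) − (0.562)(-0.8271) = 0.4648 ≠ 0, so the state is entangled.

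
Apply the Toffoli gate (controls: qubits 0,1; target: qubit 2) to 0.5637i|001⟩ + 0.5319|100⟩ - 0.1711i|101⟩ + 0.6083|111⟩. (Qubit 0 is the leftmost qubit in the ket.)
0.5637i|001⟩ + 0.5319|100⟩ - 0.1711i|101⟩ + 0.6083|110⟩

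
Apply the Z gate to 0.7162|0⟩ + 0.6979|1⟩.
0.7162|0⟩ - 0.6979|1⟩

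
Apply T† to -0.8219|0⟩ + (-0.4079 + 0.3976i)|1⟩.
-0.8219|0⟩ + (-0.007283 + 0.5696i)|1⟩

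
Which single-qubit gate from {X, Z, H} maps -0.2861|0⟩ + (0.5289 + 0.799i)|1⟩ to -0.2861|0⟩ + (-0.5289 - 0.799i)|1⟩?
Z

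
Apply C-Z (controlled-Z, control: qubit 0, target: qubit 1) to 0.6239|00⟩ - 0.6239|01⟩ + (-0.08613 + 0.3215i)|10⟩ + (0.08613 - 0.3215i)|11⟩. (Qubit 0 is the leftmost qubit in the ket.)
0.6239|00⟩ - 0.6239|01⟩ + (-0.08613 + 0.3215i)|10⟩ + (-0.08613 + 0.3215i)|11⟩

C-Z leaves the control-|0⟩ kets |00⟩, |01⟩ unchanged and applies Z to qubit 1 on the control-|1⟩ pair (|10⟩, |11⟩).
Z = [[1, 0], [0, -1]].
With a = amp(|10⟩) = (-0.08613 + 0.3215i) and b = amp(|11⟩) = (0.08613 - 0.3215i):
new amp(|10⟩) = (1)·a = (-0.08613 + 0.3215i)
new amp(|11⟩) = (-1)·b = (-0.08613 + 0.3215i)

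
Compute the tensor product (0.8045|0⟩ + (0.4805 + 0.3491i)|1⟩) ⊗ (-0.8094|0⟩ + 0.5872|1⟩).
-0.6512|00⟩ + 0.4724|01⟩ + (-0.3889 - 0.2826i)|10⟩ + (0.2821 + 0.205i)|11⟩

amp(|b₁b₂…⟩) = product of the factor amplitudes for bits b₁, b₂, …; only kets whose every factor amplitude is nonzero survive.
|00⟩: (0.8045)(-0.8094) = -0.6512
|01⟩: (0.8045)(0.5872) = 0.4724
|10⟩: (0.4805 + 0.3491i)(-0.8094) = (-0.3889 - 0.2826i)
|11⟩: (0.4805 + 0.3491i)(0.5872) = (0.2821 + 0.205i)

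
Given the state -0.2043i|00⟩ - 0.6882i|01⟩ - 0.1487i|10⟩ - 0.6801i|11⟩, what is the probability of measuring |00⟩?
0.04174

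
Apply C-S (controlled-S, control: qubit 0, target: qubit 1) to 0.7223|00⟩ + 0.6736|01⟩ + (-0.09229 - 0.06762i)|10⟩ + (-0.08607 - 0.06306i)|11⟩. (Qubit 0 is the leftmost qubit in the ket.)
0.7223|00⟩ + 0.6736|01⟩ + (-0.09229 - 0.06762i)|10⟩ + (0.06306 - 0.08607i)|11⟩

C-S leaves the control-|0⟩ kets |00⟩, |01⟩ unchanged and applies S to qubit 1 on the control-|1⟩ pair (|10⟩, |11⟩).
S = [[1, 0], [0, i]].
With a = amp(|10⟩) = (-0.09229 - 0.06762i) and b = amp(|11⟩) = (-0.08607 - 0.06306i):
new amp(|10⟩) = (1)·a = (-0.09229 - 0.06762i)
new amp(|11⟩) = (i)·b = (0.06306 - 0.08607i)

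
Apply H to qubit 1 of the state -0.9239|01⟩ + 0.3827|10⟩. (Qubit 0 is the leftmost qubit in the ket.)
-0.6533|00⟩ + 0.6533|01⟩ + 0.2706|10⟩ + 0.2706|11⟩

H on qubit 1 mixes each pair of kets that differ only in qubit 1: amplitudes (a, b) of (|…0…⟩, |…1…⟩) become ((a + b)/√2, (a − b)/√2). Kets absent from the input have amplitude 0.
(|00⟩, |01⟩): (a, b) = (0, -0.9239) → (-0.6533, 0.6533)
(|10⟩, |11⟩): (a, b) = (0.3827, 0) → (0.2706, 0.2706)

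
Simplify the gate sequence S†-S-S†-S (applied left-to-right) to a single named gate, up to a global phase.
I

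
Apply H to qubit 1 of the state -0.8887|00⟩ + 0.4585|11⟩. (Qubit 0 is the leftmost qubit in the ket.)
-0.6284|00⟩ - 0.6284|01⟩ + 0.3242|10⟩ - 0.3242|11⟩

H on qubit 1 mixes each pair of kets that differ only in qubit 1: amplitudes (a, b) of (|…0…⟩, |…1…⟩) become ((a + b)/√2, (a − b)/√2). Kets absent from the input have amplitude 0.
(|00⟩, |01⟩): (a, b) = (-0.8887, 0) → (-0.6284, -0.6284)
(|10⟩, |11⟩): (a, b) = (0, 0.4585) → (0.3242, -0.3242)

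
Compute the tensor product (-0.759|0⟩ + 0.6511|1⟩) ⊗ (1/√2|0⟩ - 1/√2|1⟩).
-0.5367|00⟩ + 0.5367|01⟩ + 0.4604|10⟩ - 0.4604|11⟩

amp(|b₁b₂…⟩) = product of the factor amplitudes for bits b₁, b₂, …; only kets whose every factor amplitude is nonzero survive.
|00⟩: (-0.759)(1/√2) = -0.5367
|01⟩: (-0.759)(-1/√2) = 0.5367
|10⟩: (0.6511)(1/√2) = 0.4604
|11⟩: (0.6511)(-1/√2) = -0.4604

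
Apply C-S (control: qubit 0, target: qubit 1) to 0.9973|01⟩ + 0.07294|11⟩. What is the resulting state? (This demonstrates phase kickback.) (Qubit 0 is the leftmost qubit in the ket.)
0.9973|01⟩ + 0.07294i|11⟩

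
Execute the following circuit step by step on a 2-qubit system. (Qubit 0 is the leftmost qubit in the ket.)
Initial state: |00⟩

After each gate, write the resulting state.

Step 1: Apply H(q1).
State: 1/√2|00⟩ + 1/√2|01⟩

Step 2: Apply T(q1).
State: 1/√2|00⟩ + (1/2 + (1/2)i)|01⟩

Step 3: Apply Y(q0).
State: (1/√2)i|10⟩ + (-1/2 + (1/2)i)|11⟩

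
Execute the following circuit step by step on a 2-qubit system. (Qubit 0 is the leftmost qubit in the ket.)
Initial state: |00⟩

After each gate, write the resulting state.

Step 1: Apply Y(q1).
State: i|01⟩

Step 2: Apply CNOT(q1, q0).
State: i|11⟩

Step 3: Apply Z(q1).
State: -i|11⟩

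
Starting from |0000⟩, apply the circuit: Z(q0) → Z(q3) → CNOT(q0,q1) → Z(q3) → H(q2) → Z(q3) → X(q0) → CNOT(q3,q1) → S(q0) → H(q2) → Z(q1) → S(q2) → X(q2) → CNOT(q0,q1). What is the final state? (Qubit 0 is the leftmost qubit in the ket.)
i|1110⟩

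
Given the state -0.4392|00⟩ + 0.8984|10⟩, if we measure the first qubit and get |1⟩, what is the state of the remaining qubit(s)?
|0⟩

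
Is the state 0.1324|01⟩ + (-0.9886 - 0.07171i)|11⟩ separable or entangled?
Separable

Writing the state as a|00⟩ + b|01⟩ + c|10⟩ + d|11⟩, it is a product state iff ad − bc = 0.
Here (a, b, c, d) = (0, 0.1324, 0, (-0.9886 - 0.07171i)): ad − bc = (0)(-0.9886 - 0.07171i) − (0.1324)(0) = 0, so the state is separable.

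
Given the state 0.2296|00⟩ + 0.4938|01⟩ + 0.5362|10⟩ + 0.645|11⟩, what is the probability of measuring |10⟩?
0.2875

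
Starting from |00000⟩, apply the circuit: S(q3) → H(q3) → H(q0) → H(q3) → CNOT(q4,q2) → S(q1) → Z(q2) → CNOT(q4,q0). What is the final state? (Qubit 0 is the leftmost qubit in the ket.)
1/√2|00000⟩ + 1/√2|10000⟩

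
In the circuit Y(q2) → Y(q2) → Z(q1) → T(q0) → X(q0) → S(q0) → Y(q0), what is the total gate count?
7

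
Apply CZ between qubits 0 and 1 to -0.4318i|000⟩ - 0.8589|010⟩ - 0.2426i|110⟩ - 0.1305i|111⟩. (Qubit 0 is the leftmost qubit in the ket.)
-0.4318i|000⟩ - 0.8589|010⟩ + 0.2426i|110⟩ + 0.1305i|111⟩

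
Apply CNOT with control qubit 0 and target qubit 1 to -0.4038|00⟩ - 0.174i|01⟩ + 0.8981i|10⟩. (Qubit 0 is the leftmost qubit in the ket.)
-0.4038|00⟩ - 0.174i|01⟩ + 0.8981i|11⟩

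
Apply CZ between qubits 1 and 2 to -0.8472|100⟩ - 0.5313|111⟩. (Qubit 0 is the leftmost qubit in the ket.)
-0.8472|100⟩ + 0.5313|111⟩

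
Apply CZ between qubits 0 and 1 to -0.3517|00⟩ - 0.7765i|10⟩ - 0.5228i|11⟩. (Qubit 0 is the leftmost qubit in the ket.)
-0.3517|00⟩ - 0.7765i|10⟩ + 0.5228i|11⟩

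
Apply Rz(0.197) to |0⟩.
(0.9952 - 0.09834i)|0⟩

Rz(0.197) = [[e^(−iθ/2), 0], [0, e^(iθ/2)]] with e^(±iθ/2) = cos(θ/2) ± i·sin(θ/2); θ = 0.197, cos(θ/2) ≈ 0.995153, sin(θ/2) ≈ 0.0983408.
With a = amp(|0⟩) = 1 and b = amp(|1⟩) = 0:
new amp(|0⟩) = (0.995153 - 0.0983408i)·a = (0.9952 - 0.09834i)
new amp(|1⟩) = (0.995153 + 0.0983408i)·b = 0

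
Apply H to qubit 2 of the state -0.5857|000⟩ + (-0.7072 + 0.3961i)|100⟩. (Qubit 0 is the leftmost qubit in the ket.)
-0.4142|000⟩ - 0.4142|001⟩ + (-0.5001 + 0.2801i)|100⟩ + (-0.5001 + 0.2801i)|101⟩

H on qubit 2 mixes each pair of kets that differ only in qubit 2: amplitudes (a, b) of (|…0…⟩, |…1…⟩) become ((a + b)/√2, (a − b)/√2). Kets absent from the input have amplitude 0.
(|000⟩, |001⟩): (a, b) = (-0.5857, 0) → (-0.4142, -0.4142)
(|100⟩, |101⟩): (a, b) = ((-0.7072 + 0.3961i), 0) → ((-0.5001 + 0.2801i), (-0.5001 + 0.2801i))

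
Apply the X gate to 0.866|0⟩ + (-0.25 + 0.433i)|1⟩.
(-0.25 + 0.433i)|0⟩ + 0.866|1⟩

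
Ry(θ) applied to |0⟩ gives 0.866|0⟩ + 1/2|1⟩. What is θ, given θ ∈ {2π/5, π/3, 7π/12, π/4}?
π/3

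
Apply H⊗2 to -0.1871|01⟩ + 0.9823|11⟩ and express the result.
0.3976|00⟩ - 0.3976|01⟩ - 0.5847|10⟩ + 0.5847|11⟩

H⊗2 gives amp(|y⟩) = (1/2) Σ_x (−1)^(x·y) amp(|x⟩), where x·y is the number of positions in which both x and y have a 1.
|00⟩: (-0.1871 + 0.9823)/2 = 0.3976
|01⟩: (0.1871 - 0.9823)/2 = -0.3976
|10⟩: (-0.1871 - 0.9823)/2 = -0.5847
|11⟩: (0.1871 + 0.9823)/2 = 0.5847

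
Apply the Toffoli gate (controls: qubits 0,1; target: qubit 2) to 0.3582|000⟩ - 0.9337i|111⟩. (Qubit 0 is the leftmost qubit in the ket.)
0.3582|000⟩ - 0.9337i|110⟩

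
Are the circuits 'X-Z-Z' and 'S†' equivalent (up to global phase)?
No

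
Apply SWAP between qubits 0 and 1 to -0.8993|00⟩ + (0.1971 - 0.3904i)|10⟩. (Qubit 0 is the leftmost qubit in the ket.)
-0.8993|00⟩ + (0.1971 - 0.3904i)|01⟩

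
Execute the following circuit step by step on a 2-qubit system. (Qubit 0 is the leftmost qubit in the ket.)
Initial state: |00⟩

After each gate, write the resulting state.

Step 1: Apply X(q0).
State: |10⟩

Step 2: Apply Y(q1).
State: i|11⟩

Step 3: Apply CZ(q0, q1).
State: -i|11⟩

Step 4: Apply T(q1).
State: (1/√2 - (1/√2)i)|11⟩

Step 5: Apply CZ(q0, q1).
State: (-1/√2 + (1/√2)i)|11⟩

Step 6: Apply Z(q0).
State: (1/√2 - (1/√2)i)|11⟩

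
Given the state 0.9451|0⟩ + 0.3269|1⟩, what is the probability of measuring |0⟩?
0.8932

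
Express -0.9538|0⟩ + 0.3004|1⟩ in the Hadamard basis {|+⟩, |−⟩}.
-0.462|+⟩ - 0.8869|−⟩

With |ψ⟩ = α|0⟩ + β|1⟩, the Hadamard-basis coefficients are ⟨+|ψ⟩ = (α + β)/√2 and ⟨−|ψ⟩ = (α − β)/√2.
Here α = -0.9538, β = 0.3004: (α + β)/√2 = -0.462, (α − β)/√2 = -0.8869.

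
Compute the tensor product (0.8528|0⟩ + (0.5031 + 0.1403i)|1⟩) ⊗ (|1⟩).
0.8528|01⟩ + (0.5031 + 0.1403i)|11⟩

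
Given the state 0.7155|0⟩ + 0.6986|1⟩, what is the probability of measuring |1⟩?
0.488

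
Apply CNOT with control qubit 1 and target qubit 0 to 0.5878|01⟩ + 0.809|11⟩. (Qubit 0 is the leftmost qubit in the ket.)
0.809|01⟩ + 0.5878|11⟩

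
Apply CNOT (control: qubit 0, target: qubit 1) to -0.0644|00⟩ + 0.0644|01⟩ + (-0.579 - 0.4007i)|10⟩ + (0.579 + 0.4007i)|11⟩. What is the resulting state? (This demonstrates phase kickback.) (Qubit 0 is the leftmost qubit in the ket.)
-0.0644|00⟩ + 0.0644|01⟩ + (0.579 + 0.4007i)|10⟩ + (-0.579 - 0.4007i)|11⟩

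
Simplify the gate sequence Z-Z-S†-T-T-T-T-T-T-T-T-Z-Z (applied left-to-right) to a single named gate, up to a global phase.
S†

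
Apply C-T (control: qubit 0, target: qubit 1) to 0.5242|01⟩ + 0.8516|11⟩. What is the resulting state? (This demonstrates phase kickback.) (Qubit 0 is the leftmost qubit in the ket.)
0.5242|01⟩ + (0.6022 + 0.6022i)|11⟩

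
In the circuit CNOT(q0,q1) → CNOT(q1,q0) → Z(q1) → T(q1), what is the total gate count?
4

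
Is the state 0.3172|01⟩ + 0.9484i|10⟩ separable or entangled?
Entangled

Writing the state as a|00⟩ + b|01⟩ + c|10⟩ + d|11⟩, it is a product state iff ad − bc = 0.
Here (a, b, c, d) = (0, 0.3172, 0.9484i, 0): ad − bc = (0)(0) − (0.3172)(0.9484i) = -0.3008i ≠ 0, so the state is entangled.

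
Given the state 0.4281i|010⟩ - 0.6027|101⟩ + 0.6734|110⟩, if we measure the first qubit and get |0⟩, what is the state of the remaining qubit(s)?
i|10⟩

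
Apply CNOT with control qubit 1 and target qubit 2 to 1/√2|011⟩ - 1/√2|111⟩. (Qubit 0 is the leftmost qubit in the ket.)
1/√2|010⟩ - 1/√2|110⟩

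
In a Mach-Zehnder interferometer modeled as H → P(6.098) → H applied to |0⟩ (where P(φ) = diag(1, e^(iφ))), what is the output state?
(0.9915 - 0.09206i)|0⟩ + (0.008549 + 0.09206i)|1⟩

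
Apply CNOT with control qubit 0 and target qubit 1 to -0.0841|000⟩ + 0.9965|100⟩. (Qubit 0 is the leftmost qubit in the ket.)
-0.0841|000⟩ + 0.9965|110⟩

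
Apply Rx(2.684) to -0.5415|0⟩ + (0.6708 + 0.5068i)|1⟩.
(0.3708 - 0.6533i)|0⟩ + (0.1521 + 0.6423i)|1⟩

Rx(2.684) = [[cos(θ/2), −i·sin(θ/2)], [−i·sin(θ/2), cos(θ/2)]]; θ = 2.684, cos(θ/2) ≈ 0.226805, sin(θ/2) ≈ 0.97394.
With a = amp(|0⟩) = -0.5415 and b = amp(|1⟩) = (0.6708 + 0.5068i):
new amp(|0⟩) = (0.226805)·a + (-0.97394i)·b = (0.3708 - 0.6533i)
new amp(|1⟩) = (-0.97394i)·a + (0.226805)·b = (0.1521 + 0.6423i)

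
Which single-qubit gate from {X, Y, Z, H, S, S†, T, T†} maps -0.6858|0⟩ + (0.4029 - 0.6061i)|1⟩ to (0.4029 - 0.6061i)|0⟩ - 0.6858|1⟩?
X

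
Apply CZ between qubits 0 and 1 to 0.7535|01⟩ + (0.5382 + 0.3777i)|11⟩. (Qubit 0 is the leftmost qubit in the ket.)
0.7535|01⟩ + (-0.5382 - 0.3777i)|11⟩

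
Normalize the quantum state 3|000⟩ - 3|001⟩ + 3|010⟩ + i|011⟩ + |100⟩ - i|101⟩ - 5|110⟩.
0.4045|000⟩ - 0.4045|001⟩ + 0.4045|010⟩ + 0.1348i|011⟩ + 0.1348|100⟩ - 0.1348i|101⟩ - 0.6742|110⟩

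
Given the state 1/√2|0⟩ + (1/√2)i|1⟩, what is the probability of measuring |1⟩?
1/2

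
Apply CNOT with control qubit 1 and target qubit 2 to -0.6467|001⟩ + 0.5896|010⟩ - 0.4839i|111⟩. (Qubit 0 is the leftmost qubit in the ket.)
-0.6467|001⟩ + 0.5896|011⟩ - 0.4839i|110⟩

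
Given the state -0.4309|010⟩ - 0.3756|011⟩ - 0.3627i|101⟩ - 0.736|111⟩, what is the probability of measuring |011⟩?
0.1411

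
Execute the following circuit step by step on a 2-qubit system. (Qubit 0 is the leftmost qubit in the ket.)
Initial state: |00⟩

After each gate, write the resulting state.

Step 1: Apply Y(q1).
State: i|01⟩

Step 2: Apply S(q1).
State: -|01⟩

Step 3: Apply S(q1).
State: -i|01⟩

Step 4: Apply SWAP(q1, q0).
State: -i|10⟩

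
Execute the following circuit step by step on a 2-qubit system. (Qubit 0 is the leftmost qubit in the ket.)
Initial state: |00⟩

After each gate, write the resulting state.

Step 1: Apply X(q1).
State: |01⟩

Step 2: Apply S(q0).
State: |01⟩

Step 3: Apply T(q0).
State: |01⟩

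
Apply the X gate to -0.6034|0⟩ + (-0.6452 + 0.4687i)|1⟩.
(-0.6452 + 0.4687i)|0⟩ - 0.6034|1⟩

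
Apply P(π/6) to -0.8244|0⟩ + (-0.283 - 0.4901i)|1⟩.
-0.8244|0⟩ + (-0.00003519 - 0.5659i)|1⟩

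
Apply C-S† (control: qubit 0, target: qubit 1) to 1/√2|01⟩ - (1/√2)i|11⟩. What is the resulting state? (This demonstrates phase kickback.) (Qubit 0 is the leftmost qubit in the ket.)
1/√2|01⟩ - 1/√2|11⟩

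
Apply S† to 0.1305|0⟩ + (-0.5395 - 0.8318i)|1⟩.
0.1305|0⟩ + (-0.8318 + 0.5395i)|1⟩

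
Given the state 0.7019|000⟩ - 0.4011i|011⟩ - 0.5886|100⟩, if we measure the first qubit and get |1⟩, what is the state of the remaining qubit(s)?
-|00⟩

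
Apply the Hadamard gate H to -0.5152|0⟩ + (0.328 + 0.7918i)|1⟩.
(-0.1324 + 0.5599i)|0⟩ + (-0.5962 - 0.5599i)|1⟩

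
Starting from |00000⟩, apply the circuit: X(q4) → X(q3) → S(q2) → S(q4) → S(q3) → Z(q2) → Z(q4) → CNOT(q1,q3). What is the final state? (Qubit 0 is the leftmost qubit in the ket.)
|00011⟩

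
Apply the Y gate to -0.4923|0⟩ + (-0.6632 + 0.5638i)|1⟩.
(0.5638 + 0.6632i)|0⟩ - 0.4923i|1⟩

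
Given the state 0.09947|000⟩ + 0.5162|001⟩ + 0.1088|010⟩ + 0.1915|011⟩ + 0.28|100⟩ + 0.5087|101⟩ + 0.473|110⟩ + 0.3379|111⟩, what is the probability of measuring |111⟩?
0.1142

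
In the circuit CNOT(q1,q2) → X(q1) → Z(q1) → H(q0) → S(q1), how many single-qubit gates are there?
4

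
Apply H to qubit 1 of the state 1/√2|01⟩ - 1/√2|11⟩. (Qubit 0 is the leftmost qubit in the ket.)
1/2|00⟩ - 1/2|01⟩ - 1/2|10⟩ + 1/2|11⟩

H on qubit 1 mixes each pair of kets that differ only in qubit 1: amplitudes (a, b) of (|…0…⟩, |…1…⟩) become ((a + b)/√2, (a − b)/√2). Kets absent from the input have amplitude 0.
(|00⟩, |01⟩): (a, b) = (0, 1/√2) → (1/2, -1/2)
(|10⟩, |11⟩): (a, b) = (0, -1/√2) → (-1/2, 1/2)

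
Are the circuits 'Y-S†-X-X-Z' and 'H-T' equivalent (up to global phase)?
No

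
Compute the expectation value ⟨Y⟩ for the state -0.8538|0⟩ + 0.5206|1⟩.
0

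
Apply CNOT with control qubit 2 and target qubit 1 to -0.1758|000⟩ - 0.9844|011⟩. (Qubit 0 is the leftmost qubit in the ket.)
-0.1758|000⟩ - 0.9844|001⟩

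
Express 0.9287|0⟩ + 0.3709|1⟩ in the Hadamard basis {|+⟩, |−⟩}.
0.919|+⟩ + 0.3944|−⟩

With |ψ⟩ = α|0⟩ + β|1⟩, the Hadamard-basis coefficients are ⟨+|ψ⟩ = (α + β)/√2 and ⟨−|ψ⟩ = (α − β)/√2.
Here α = 0.9287, β = 0.3709: (α + β)/√2 = 0.919, (α − β)/√2 = 0.3944.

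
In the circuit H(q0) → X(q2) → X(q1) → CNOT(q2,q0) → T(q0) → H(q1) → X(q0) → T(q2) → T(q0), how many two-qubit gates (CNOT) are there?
1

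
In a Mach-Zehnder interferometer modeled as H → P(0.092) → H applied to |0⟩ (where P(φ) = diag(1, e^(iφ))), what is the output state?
(0.9979 + 0.04594i)|0⟩ + (0.002115 - 0.04594i)|1⟩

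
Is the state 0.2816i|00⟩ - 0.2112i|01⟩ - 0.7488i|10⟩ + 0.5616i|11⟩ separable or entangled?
Separable

Writing the state as a|00⟩ + b|01⟩ + c|10⟩ + d|11⟩, it is a product state iff ad − bc = 0.
Here (a, b, c, d) = (0.2816i, -0.2112i, -0.7488i, 0.5616i): ad − bc = (0.2816i)(0.5616i) − (-0.2112i)(-0.7488i) = 0, so the state is separable.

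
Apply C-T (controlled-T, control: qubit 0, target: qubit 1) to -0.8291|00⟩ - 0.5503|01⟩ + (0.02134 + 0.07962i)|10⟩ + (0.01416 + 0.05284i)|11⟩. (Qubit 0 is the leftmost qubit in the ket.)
-0.8291|00⟩ - 0.5503|01⟩ + (0.02134 + 0.07962i)|10⟩ + (-0.02735 + 0.04738i)|11⟩

C-T leaves the control-|0⟩ kets |00⟩, |01⟩ unchanged and applies T to qubit 1 on the control-|1⟩ pair (|10⟩, |11⟩).
T = [[1, 0], [0, (1/√2 + (1/√2)i)]].
With a = amp(|10⟩) = (0.02134 + 0.07962i) and b = amp(|11⟩) = (0.01416 + 0.05284i):
new amp(|10⟩) = (1)·a = (0.02134 + 0.07962i)
new amp(|11⟩) = (1/√2 + (1/√2)i)·b = (-0.02735 + 0.04738i)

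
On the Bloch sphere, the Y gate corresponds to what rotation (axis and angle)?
Rotation by π around the y-axis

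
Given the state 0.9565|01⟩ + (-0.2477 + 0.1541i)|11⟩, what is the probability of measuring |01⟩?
0.9149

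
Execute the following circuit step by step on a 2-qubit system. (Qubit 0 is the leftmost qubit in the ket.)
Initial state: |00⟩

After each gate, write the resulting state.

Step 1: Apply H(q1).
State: 1/√2|00⟩ + 1/√2|01⟩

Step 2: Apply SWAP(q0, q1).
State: 1/√2|00⟩ + 1/√2|10⟩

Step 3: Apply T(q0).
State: 1/√2|00⟩ + (1/2 + (1/2)i)|10⟩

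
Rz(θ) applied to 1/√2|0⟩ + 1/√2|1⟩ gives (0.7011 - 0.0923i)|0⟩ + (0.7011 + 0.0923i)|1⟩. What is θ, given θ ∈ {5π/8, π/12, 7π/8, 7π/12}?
π/12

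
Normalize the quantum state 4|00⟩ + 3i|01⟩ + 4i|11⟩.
0.6247|00⟩ + 0.4685i|01⟩ + 0.6247i|11⟩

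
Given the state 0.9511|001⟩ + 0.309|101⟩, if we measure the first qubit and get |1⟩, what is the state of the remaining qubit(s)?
|01⟩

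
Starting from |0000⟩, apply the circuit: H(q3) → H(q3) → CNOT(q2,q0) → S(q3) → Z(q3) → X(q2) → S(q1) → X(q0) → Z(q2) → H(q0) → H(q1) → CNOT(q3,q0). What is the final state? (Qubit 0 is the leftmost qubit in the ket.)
-1/2|0010⟩ - 1/2|0110⟩ + 1/2|1010⟩ + 1/2|1110⟩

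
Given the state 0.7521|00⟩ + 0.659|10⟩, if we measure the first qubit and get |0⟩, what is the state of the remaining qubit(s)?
|0⟩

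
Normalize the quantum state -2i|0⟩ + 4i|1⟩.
-(1/√5)i|0⟩ + 0.8944i|1⟩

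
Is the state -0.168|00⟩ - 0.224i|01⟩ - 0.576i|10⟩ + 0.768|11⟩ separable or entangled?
Separable

Writing the state as a|00⟩ + b|01⟩ + c|10⟩ + d|11⟩, it is a product state iff ad − bc = 0.
Here (a, b, c, d) = (-0.168, -0.224i, -0.576i, 0.768): ad − bc = (-0.168)(0.768) − (-0.224i)(-0.576i) = 0, so the state is separable.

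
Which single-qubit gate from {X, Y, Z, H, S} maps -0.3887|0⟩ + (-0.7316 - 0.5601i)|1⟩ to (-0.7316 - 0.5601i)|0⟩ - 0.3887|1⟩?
X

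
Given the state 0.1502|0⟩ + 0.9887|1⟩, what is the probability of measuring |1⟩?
0.9775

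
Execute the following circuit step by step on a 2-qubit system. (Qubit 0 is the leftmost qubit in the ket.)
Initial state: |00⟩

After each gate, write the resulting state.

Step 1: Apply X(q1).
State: |01⟩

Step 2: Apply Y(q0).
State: i|11⟩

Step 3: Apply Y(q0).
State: |01⟩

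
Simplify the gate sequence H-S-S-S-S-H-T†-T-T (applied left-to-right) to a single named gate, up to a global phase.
T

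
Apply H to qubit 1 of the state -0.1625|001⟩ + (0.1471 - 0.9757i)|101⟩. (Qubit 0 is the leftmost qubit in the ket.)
-0.1149|001⟩ - 0.1149|011⟩ + (0.104 - 0.6899i)|101⟩ + (0.104 - 0.6899i)|111⟩

H on qubit 1 mixes each pair of kets that differ only in qubit 1: amplitudes (a, b) of (|…0…⟩, |…1…⟩) become ((a + b)/√2, (a − b)/√2). Kets absent from the input have amplitude 0.
(|001⟩, |011⟩): (a, b) = (-0.1625, 0) → (-0.1149, -0.1149)
(|101⟩, |111⟩): (a, b) = ((0.1471 - 0.9757i), 0) → ((0.104 - 0.6899i), (0.104 - 0.6899i))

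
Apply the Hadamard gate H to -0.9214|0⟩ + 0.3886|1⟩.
-0.3767|0⟩ - 0.9263|1⟩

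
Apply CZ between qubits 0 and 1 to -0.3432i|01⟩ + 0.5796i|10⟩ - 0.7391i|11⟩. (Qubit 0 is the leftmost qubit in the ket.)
-0.3432i|01⟩ + 0.5796i|10⟩ + 0.7391i|11⟩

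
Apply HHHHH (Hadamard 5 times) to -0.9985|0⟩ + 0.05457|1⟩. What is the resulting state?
-0.6675|0⟩ - 0.7446|1⟩

H² = I, so H^5 = H: a single Hadamard. With (a, b) = (-0.9985, 0.05457), H gives ((a + b)/√2, (a − b)/√2) = (-0.6675, -0.7446).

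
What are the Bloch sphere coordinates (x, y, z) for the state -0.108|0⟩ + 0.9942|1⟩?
(-0.2147, 0, -0.9768)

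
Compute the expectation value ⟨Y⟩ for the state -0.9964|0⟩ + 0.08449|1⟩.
0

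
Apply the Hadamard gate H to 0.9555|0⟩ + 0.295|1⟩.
0.8842|0⟩ + 0.467|1⟩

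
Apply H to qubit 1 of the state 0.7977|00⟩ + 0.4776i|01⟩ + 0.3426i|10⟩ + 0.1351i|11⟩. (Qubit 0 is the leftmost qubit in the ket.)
(0.5641 + 0.3377i)|00⟩ + (0.5641 - 0.3377i)|01⟩ + 0.3378i|10⟩ + 0.1467i|11⟩

H on qubit 1 mixes each pair of kets that differ only in qubit 1: amplitudes (a, b) of (|…0…⟩, |…1…⟩) become ((a + b)/√2, (a − b)/√2). Kets absent from the input have amplitude 0.
(|00⟩, |01⟩): (a, b) = (0.7977, 0.4776i) → ((0.5641 + 0.3377i), (0.5641 - 0.3377i))
(|10⟩, |11⟩): (a, b) = (0.3426i, 0.1351i) → (0.3378i, 0.1467i)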